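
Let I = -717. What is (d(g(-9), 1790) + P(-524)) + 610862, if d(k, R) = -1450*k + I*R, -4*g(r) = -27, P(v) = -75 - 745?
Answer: -1366351/2 ≈ -6.8318e+5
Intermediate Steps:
P(v) = -820
g(r) = 27/4 (g(r) = -1/4*(-27) = 27/4)
d(k, R) = -1450*k - 717*R
(d(g(-9), 1790) + P(-524)) + 610862 = ((-1450*27/4 - 717*1790) - 820) + 610862 = ((-19575/2 - 1283430) - 820) + 610862 = (-2586435/2 - 820) + 610862 = -2588075/2 + 610862 = -1366351/2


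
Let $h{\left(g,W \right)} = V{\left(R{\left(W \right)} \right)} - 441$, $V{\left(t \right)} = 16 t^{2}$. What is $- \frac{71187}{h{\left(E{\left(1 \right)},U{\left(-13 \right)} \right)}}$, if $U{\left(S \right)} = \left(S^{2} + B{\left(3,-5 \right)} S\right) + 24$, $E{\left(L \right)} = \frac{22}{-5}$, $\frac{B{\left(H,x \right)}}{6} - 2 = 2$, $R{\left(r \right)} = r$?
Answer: $- \frac{71187}{226135} \approx -0.3148$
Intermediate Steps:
$B{\left(H,x \right)} = 24$ ($B{\left(H,x \right)} = 12 + 6 \cdot 2 = 12 + 12 = 24$)
$E{\left(L \right)} = - \frac{22}{5}$ ($E{\left(L \right)} = 22 \left(- \frac{1}{5}\right) = - \frac{22}{5}$)
$U{\left(S \right)} = 24 + S^{2} + 24 S$ ($U{\left(S \right)} = \left(S^{2} + 24 S\right) + 24 = 24 + S^{2} + 24 S$)
$h{\left(g,W \right)} = -441 + 16 W^{2}$ ($h{\left(g,W \right)} = 16 W^{2} - 441 = -441 + 16 W^{2}$)
$- \frac{71187}{h{\left(E{\left(1 \right)},U{\left(-13 \right)} \right)}} = - \frac{71187}{-441 + 16 \left(24 + \left(-13\right)^{2} + 24 \left(-13\right)\right)^{2}} = - \frac{71187}{-441 + 16 \left(24 + 169 - 312\right)^{2}} = - \frac{71187}{-441 + 16 \left(-119\right)^{2}} = - \frac{71187}{-441 + 16 \cdot 14161} = - \frac{71187}{-441 + 226576} = - \frac{71187}{226135}$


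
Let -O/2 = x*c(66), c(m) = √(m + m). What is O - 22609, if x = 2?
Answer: -22609 - 8*√33 ≈ -22655.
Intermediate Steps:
c(m) = √2*√m (c(m) = √(2*m) = √2*√m)
O = -8*√33 (O = -4*√2*√66 = -4*2*√33 = -8*√33 ≈ -45.956)
O - 22609 = -8*√33 - 22609 = -22609 - 8*√33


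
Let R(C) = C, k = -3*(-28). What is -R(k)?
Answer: -84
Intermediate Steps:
k = 84
-R(k) = -1*84 = -84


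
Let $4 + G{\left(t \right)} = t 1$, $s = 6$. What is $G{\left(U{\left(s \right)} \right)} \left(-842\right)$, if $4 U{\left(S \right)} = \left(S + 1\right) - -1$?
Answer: $1684$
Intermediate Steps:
$U{\left(S \right)} = \frac{1}{2} + \frac{S}{4}$ ($U{\left(S \right)} = \frac{\left(S + 1\right) - -1}{4} = \frac{\left(1 + S\right) + 1}{4} = \frac{2 + S}{4} = \frac{1}{2} + \frac{S}{4}$)
$G{\left(t \right)} = -4 + t$ ($G{\left(t \right)} = -4 + t 1 = -4 + t$)
$G{\left(U{\left(s \right)} \right)} \left(-842\right) = \left(-4 + \left(\frac{1}{2} + \frac{1}{4} \cdot 6\right)\right) \left(-842\right) = \left(-4 + \left(\frac{1}{2} + \frac{3}{2}\right)\right) \left(-842\right) = \left(-4 + 2\right) \left(-842\right) = \left(-2\right) \left(-842\right) = 1684$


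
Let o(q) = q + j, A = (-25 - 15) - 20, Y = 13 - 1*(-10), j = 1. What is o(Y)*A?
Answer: -1440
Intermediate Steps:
Y = 23 (Y = 13 + 10 = 23)
A = -60 (A = -40 - 20 = -60)
o(q) = 1 + q (o(q) = q + 1 = 1 + q)
o(Y)*A = (1 + 23)*(-60) = 24*(-60) = -1440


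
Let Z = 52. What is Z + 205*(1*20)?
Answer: 4152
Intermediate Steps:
Z + 205*(1*20) = 52 + 205*(1*20) = 52 + 205*20 = 52 + 4100 = 4152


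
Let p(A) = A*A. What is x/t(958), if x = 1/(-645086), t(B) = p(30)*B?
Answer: -1/556193149200 ≈ -1.7979e-12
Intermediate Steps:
p(A) = A**2
t(B) = 900*B (t(B) = 30**2*B = 900*B)
x = -1/645086 ≈ -1.5502e-6
x/t(958) = -1/(645086*(900*958)) = -1/645086/862200 = -1/645086*1/862200 = -1/556193149200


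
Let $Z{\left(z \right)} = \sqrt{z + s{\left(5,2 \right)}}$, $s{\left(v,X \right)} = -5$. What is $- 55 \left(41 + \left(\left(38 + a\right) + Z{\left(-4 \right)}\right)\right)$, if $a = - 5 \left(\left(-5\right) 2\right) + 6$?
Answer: $-7425 - 165 i \approx -7425.0 - 165.0 i$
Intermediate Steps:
$Z{\left(z \right)} = \sqrt{-5 + z}$ ($Z{\left(z \right)} = \sqrt{z - 5} = \sqrt{-5 + z}$)
$a = 56$ ($a = \left(-5\right) \left(-10\right) + 6 = 50 + 6 = 56$)
$- 55 \left(41 + \left(\left(38 + a\right) + Z{\left(-4 \right)}\right)\right) = - 55 \left(41 + \left(\left(38 + 56\right) + \sqrt{-5 - 4}\right)\right) = - 55 \left(41 + \left(94 + \sqrt{-9}\right)\right) = - 55 \left(41 + \left(94 + 3 i\right)\right) = - 55 \left(135 + 3 i\right) = -7425 - 165 i$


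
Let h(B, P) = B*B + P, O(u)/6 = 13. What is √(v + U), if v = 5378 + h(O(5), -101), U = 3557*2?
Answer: 5*√739 ≈ 135.92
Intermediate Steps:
O(u) = 78 (O(u) = 6*13 = 78)
U = 7114
h(B, P) = P + B² (h(B, P) = B² + P = P + B²)
v = 11361 (v = 5378 + (-101 + 78²) = 5378 + (-101 + 6084) = 5378 + 5983 = 11361)
√(v + U) = √(11361 + 7114) = √18475 = 5*√739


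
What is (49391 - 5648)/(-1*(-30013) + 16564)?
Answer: 43743/46577 ≈ 0.93915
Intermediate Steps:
(49391 - 5648)/(-1*(-30013) + 16564) = 43743/(30013 + 16564) = 43743/46577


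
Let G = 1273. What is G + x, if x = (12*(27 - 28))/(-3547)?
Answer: 4515343/3547 ≈ 1273.0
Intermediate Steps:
x = 12/3547 (x = (12*(-1))*(-1/3547) = -12*(-1/3547) = 12/3547 ≈ 0.0033831)
G + x = 1273 + 12/3547 = 4515343/3547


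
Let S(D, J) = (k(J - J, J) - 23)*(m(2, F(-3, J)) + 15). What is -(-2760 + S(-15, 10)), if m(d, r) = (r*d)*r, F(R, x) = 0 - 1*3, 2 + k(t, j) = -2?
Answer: 3651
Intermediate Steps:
k(t, j) = -4 (k(t, j) = -2 - 2 = -4)
F(R, x) = -3 (F(R, x) = 0 - 3 = -3)
m(d, r) = d*r² (m(d, r) = (d*r)*r = d*r²)
S(D, J) = -891 (S(D, J) = (-4 - 23)*(2*(-3)² + 15) = -27*(2*9 + 15) = -27*(18 + 15) = -27*33 = -891)
-(-2760 + S(-15, 10)) = -(-2760 - 891) = -1*(-3651) = 3651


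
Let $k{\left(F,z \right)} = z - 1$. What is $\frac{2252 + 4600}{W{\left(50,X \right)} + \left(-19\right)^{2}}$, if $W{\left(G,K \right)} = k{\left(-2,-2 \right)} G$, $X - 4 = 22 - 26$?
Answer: $\frac{6852}{211} \approx 32.474$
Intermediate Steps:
$k{\left(F,z \right)} = -1 + z$
$X = 0$ ($X = 4 + \left(22 - 26\right) = 4 - 4 = 0$)
$W{\left(G,K \right)} = - 3 G$ ($W{\left(G,K \right)} = \left(-1 - 2\right) G = - 3 G$)
$\frac{2252 + 4600}{W{\left(50,X \right)} + \left(-19\right)^{2}} = \frac{2252 + 4600}{\left(-3\right) 50 + \left(-19\right)^{2}} = \frac{6852}{-150 + 361} = \frac{6852}{211}$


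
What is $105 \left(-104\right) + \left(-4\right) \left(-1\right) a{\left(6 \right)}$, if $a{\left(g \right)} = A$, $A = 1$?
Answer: $-10916$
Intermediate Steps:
$a{\left(g \right)} = 1$
$105 \left(-104\right) + \left(-4\right) \left(-1\right) a{\left(6 \right)} = 105 \left(-104\right) + \left(-4\right) \left(-1\right) 1 = -10920 + 4 \cdot 1 = -10920 + 4 = -10916$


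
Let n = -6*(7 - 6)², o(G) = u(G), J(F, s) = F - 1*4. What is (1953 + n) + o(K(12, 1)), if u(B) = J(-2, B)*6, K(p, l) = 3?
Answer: 1911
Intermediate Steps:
J(F, s) = -4 + F (J(F, s) = F - 4 = -4 + F)
u(B) = -36 (u(B) = (-4 - 2)*6 = -6*6 = -36)
o(G) = -36
n = -6 (n = -6*1² = -6*1 = -6)
(1953 + n) + o(K(12, 1)) = (1953 - 6) - 36 = 1947 - 36 = 1911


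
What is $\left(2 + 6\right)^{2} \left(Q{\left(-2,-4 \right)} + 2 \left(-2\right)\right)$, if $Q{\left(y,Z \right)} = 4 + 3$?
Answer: $192$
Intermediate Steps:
$Q{\left(y,Z \right)} = 7$
$\left(2 + 6\right)^{2} \left(Q{\left(-2,-4 \right)} + 2 \left(-2\right)\right) = \left(2 + 6\right)^{2} \left(7 + 2 \left(-2\right)\right) = 8^{2} \left(7 - 4\right) = 64 \cdot 3 = 192$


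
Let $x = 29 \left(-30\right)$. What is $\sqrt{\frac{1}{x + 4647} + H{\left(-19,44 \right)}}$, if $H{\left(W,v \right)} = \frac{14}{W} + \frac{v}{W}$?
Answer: $\frac{i \sqrt{15719469861}}{71763} \approx 1.7471 i$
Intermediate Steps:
$x = -870$
$\sqrt{\frac{1}{x + 4647} + H{\left(-19,44 \right)}} = \sqrt{\frac{1}{-870 + 4647} + \frac{14 + 44}{-19}} = \sqrt{\frac{1}{3777} - \frac{58}{19}} = \sqrt{- \frac{219047}{71763}} = \frac{i \sqrt{15719469861}}{71763}$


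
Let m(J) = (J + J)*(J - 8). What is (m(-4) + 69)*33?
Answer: 5445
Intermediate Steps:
m(J) = 2*J*(-8 + J) (m(J) = (2*J)*(-8 + J) = 2*J*(-8 + J))
(m(-4) + 69)*33 = (2*(-4)*(-8 - 4) + 69)*33 = (2*(-4)*(-12) + 69)*33 = (96 + 69)*33 = 165*33 = 5445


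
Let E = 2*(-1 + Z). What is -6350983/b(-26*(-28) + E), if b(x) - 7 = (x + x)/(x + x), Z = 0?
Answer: -6350983/8 ≈ -7.9387e+5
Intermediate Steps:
E = -2 (E = 2*(-1 + 0) = 2*(-1) = -2)
b(x) = 8 (b(x) = 7 + (x + x)/(x + x) = 7 + (2*x)/((2*x)) = 7 + (2*x)*(1/(2*x)) = 7 + 1 = 8)
-6350983/b(-26*(-28) + E) = -6350983/8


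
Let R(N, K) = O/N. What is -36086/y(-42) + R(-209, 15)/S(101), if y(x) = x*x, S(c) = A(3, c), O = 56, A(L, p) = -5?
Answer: -18805543/921690 ≈ -20.403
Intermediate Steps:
S(c) = -5
y(x) = x²
R(N, K) = 56/N
-36086/y(-42) + R(-209, 15)/S(101) = -36086/((-42)²) + (56/(-209))/(-5) = -36086/1764 + (56*(-1/209))*(-⅕) = -36086*1/1764 - 56/209*(-⅕) = -18043/882 + 56/1045 = -18805543/921690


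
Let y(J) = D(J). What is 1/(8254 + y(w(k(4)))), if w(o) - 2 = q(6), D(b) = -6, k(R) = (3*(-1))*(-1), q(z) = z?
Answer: 1/8248 ≈ 0.00012124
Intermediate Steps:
k(R) = 3 (k(R) = -3*(-1) = 3)
w(o) = 8 (w(o) = 2 + 6 = 8)
y(J) = -6
1/(8254 + y(w(k(4)))) = 1/(8254 - 6) = 1/8248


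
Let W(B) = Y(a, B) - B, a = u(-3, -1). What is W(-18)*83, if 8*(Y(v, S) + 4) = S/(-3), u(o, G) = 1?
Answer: 4897/4 ≈ 1224.3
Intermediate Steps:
a = 1
Y(v, S) = -4 - S/24 (Y(v, S) = -4 + (S/(-3))/8 = -4 + (S*(-1/3))/8 = -4 + (-S/3)/8 = -4 - S/24)
W(B) = -4 - 25*B/24 (W(B) = (-4 - B/24) - B = -4 - 25*B/24)
W(-18)*83 = (-4 - 25/24*(-18))*83 = (-4 + 75/4)*83 = (59/4)*83 = 4897/4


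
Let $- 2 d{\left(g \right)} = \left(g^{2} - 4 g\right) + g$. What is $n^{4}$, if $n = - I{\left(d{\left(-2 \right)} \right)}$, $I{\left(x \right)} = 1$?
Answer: $1$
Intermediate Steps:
$d{\left(g \right)} = - \frac{g^{2}}{2} + \frac{3 g}{2}$ ($d{\left(g \right)} = - \frac{\left(g^{2} - 4 g\right) + g}{2} = - \frac{g^{2} - 3 g}{2} = - \frac{g^{2}}{2} + \frac{3 g}{2}$)
$n = -1$ ($n = \left(-1\right) 1 = -1$)
$n^{4} = \left(-1\right)^{4} = 1$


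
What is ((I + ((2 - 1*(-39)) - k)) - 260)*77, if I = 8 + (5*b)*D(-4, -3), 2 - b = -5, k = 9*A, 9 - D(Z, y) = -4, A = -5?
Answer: 22253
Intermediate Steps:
D(Z, y) = 13 (D(Z, y) = 9 - 1*(-4) = 9 + 4 = 13)
k = -45 (k = 9*(-5) = -45)
b = 7 (b = 2 - 1*(-5) = 2 + 5 = 7)
I = 463 (I = 8 + (5*7)*13 = 8 + 35*13 = 8 + 455 = 463)
((I + ((2 - 1*(-39)) - k)) - 260)*77 = ((463 + ((2 - 1*(-39)) - 1*(-45))) - 260)*77 = ((463 + ((2 + 39) + 45)) - 260)*77 = ((463 + (41 + 45)) - 260)*77 = ((463 + 86) - 260)*77 = (549 - 260)*77 = 289*77 = 22253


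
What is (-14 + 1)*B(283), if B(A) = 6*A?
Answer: -22074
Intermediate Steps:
(-14 + 1)*B(283) = (-14 + 1)*(6*283) = -13*1698 = -22074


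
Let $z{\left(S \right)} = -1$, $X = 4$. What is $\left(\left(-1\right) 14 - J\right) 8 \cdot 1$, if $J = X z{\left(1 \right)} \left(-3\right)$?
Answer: $-208$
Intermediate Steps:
$J = 12$ ($J = 4 \left(-1\right) \left(-3\right) = \left(-4\right) \left(-3\right) = 12$)
$\left(\left(-1\right) 14 - J\right) 8 \cdot 1 = \left(\left(-1\right) 14 - 12\right) 8 \cdot 1 = \left(-14 - 12\right) 8 \cdot 1 = \left(-26\right) 8 \cdot 1 = \left(-208\right) 1 = -208$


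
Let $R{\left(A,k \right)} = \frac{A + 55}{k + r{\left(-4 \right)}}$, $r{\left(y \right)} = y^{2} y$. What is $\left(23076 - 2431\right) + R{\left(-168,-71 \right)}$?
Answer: $\frac{2787188}{135} \approx 20646.0$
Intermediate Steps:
$r{\left(y \right)} = y^{3}$
$R{\left(A,k \right)} = \frac{55 + A}{-64 + k}$ ($R{\left(A,k \right)} = \frac{A + 55}{k + \left(-4\right)^{3}} = \frac{55 + A}{k - 64} = \frac{55 + A}{-64 + k}$)
$\left(23076 - 2431\right) + R{\left(-168,-71 \right)} = \left(23076 - 2431\right) + \frac{55 - 168}{-64 - 71} = 20645 + \frac{1}{-135} \left(-113\right) = 20645 - - \frac{113}{135} = 20645 + \frac{113}{135} = \frac{2787188}{135}$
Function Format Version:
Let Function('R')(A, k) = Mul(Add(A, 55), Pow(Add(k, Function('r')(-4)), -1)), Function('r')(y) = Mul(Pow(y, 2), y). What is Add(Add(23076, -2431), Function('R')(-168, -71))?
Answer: Rational(2787188, 135) ≈ 20646.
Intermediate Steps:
Function('r')(y) = Pow(y, 3)
Function('R')(A, k) = Mul(Pow(Add(-64, k), -1), Add(55, A)) (Function('R')(A, k) = Mul(Add(A, 55), Pow(Add(k, Pow(-4, 3)), -1)) = Mul(Add(55, A), Pow(Add(k, -64), -1)) = Mul(Add(55, A), Pow(Add(-64, k), -1)) = Mul(Pow(Add(-64, k), -1), Add(55, A)))
Add(Add(23076, -2431), Function('R')(-168, -71)) = Add(Add(23076, -2431), Mul(Pow(Add(-64, -71), -1), Add(55, -168))) = Add(20645, Mul(Pow(-135, -1), -113)) = Add(20645, Mul(Rational(-1, 135), -113)) = Add(20645, Rational(113, 135)) = Rational(2787188, 135)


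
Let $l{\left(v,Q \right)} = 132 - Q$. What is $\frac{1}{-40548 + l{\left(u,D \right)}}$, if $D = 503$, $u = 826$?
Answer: $- \frac{1}{40919} \approx -2.4439 \cdot 10^{-5}$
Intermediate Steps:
$\frac{1}{-40548 + l{\left(u,D \right)}} = \frac{1}{-40548 + \left(132 - 503\right)} = \frac{1}{-40548 - 371} = \frac{1}{-40919} = - \frac{1}{40919}$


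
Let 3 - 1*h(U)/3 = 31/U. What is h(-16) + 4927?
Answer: 79069/16 ≈ 4941.8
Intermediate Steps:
h(U) = 9 - 93/U
h(-16) + 4927 = (9 - 93/(-16)) + 4927 = (9 - 93*(-1/16)) + 4927 = (9 + 93/16) + 4927 = 237/16 + 4927 = 79069/16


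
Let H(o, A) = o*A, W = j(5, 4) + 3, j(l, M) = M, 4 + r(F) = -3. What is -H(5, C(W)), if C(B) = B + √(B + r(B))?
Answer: -35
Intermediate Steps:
r(F) = -7 (r(F) = -4 - 3 = -7)
W = 7 (W = 4 + 3 = 7)
C(B) = B + √(-7 + B) (C(B) = B + √(B - 7) = B + √(-7 + B))
H(o, A) = A*o
-H(5, C(W)) = -(7 + √(-7 + 7))*5 = -(7 + √0)*5 = -(7 + 0)*5 = -7*5 = -1*35 = -35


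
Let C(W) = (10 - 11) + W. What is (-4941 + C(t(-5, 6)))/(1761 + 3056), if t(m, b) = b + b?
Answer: -4930/4817 ≈ -1.0235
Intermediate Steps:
t(m, b) = 2*b
C(W) = -1 + W
(-4941 + C(t(-5, 6)))/(1761 + 3056) = (-4941 + (-1 + 2*6))/(1761 + 3056) = (-4941 + (-1 + 12))/4817 = (-4941 + 11)*(1/4817) = -4930*1/4817 = -4930/4817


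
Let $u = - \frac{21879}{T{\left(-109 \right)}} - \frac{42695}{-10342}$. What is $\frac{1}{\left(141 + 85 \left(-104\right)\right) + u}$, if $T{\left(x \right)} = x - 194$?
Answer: $- \frac{1044542}{9006734457} \approx -0.00011597$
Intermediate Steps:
$T{\left(x \right)} = -194 + x$
$u = \frac{79736401}{1044542}$ ($u = - \frac{21879}{-194 - 109} - \frac{42695}{-10342} = - \frac{21879}{-303} - - \frac{42695}{10342} = \left(-21879\right) \left(- \frac{1}{303}\right) + \frac{42695}{10342} = \frac{7293}{101} + \frac{42695}{10342} = \frac{79736401}{1044542} \approx 76.336$)
$\frac{1}{\left(141 + 85 \left(-104\right)\right) + u} = \frac{1}{\left(141 + 85 \left(-104\right)\right) + \frac{79736401}{1044542}} = \frac{1}{\left(141 - 8840\right) + \frac{79736401}{1044542}} = \frac{1}{-8699 + \frac{79736401}{1044542}} = \frac{1}{- \frac{9006734457}{1044542}} = - \frac{1044542}{9006734457}$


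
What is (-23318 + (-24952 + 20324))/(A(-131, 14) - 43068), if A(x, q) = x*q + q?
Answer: 13973/22444 ≈ 0.62257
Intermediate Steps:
A(x, q) = q + q*x (A(x, q) = q*x + q = q + q*x)
(-23318 + (-24952 + 20324))/(A(-131, 14) - 43068) = (-23318 + (-24952 + 20324))/(14*(1 - 131) - 43068) = (-23318 - 4628)/(14*(-130) - 43068) = -27946/(-1820 - 43068) = -27946/(-44888) = -27946*(-1/44888) = 13973/22444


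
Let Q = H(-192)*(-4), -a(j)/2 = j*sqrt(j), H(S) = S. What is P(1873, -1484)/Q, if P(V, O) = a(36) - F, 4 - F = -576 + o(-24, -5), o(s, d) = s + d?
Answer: -347/256 ≈ -1.3555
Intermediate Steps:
o(s, d) = d + s
a(j) = -2*j**(3/2) (a(j) = -2*j*sqrt(j) = -2*j**(3/2))
Q = 768 (Q = -192*(-4) = 768)
F = 609 (F = 4 - (-576 + (-5 - 24)) = 4 - (-576 - 29) = 4 - 1*(-605) = 4 + 605 = 609)
P(V, O) = -1041 (P(V, O) = -2*36**(3/2) - 1*609 = -2*216 - 609 = -432 - 609 = -1041)
P(1873, -1484)/Q = -1041/768 = -1041*1/768 = -347/256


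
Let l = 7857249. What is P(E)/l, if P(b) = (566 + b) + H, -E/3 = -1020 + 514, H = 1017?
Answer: 3101/7857249 ≈ 0.00039467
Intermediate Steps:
E = 1518 (E = -3*(-1020 + 514) = -3*(-506) = 1518)
P(b) = 1583 + b (P(b) = (566 + b) + 1017 = 1583 + b)
P(E)/l = (1583 + 1518)/7857249 = 3101*(1/7857249) = 3101/7857249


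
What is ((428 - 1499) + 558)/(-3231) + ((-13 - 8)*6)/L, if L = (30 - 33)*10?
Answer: 7824/1795 ≈ 4.3588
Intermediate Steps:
L = -30 (L = -3*10 = -30)
((428 - 1499) + 558)/(-3231) + ((-13 - 8)*6)/L = ((428 - 1499) + 558)/(-3231) + ((-13 - 8)*6)/(-30) = (-1071 + 558)*(-1/3231) - 21*6*(-1/30) = -513*(-1/3231) - 126*(-1/30) = 57/359 + 21/5 = 7824/1795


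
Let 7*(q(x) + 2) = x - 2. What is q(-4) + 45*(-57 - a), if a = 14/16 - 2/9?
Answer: -145445/56 ≈ -2597.2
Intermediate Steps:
q(x) = -16/7 + x/7 (q(x) = -2 + (x - 2)/7 = -2 + (-2 + x)/7 = -2 + (-2/7 + x/7) = -16/7 + x/7)
a = 47/72 (a = 14*(1/16) - 2*1/9 = 7/8 - 2/9 = 47/72 ≈ 0.65278)
q(-4) + 45*(-57 - a) = (-16/7 + (1/7)*(-4)) + 45*(-57 - 1*47/72) = (-16/7 - 4/7) + 45*(-57 - 47/72) = -20/7 + 45*(-4151/72) = -20/7 - 20755/8 = -145445/56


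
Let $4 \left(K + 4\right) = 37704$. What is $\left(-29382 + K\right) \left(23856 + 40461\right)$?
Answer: $-1283767320$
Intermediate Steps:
$K = 9422$ ($K = -4 + \frac{1}{4} \cdot 37704 = -4 + 9426 = 9422$)
$\left(-29382 + K\right) \left(23856 + 40461\right) = \left(-29382 + 9422\right) \left(23856 + 40461\right) = \left(-19960\right) 64317 = -1283767320$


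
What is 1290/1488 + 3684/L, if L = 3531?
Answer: 557599/291896 ≈ 1.9103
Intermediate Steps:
1290/1488 + 3684/L = 1290/1488 + 3684/3531 = 1290*(1/1488) + 3684*(1/3531) = 215/248 + 1228/1177 = 557599/291896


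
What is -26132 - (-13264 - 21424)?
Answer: 8556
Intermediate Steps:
-26132 - (-13264 - 21424) = -26132 - 1*(-34688) = -26132 + 34688 = 8556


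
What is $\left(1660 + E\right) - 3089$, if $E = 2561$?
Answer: $1132$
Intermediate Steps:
$\left(1660 + E\right) - 3089 = \left(1660 + 2561\right) - 3089 = 4221 - 3089 = 1132$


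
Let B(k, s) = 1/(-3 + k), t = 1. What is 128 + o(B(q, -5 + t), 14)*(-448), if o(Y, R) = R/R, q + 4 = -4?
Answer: -320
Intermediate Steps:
q = -8 (q = -4 - 4 = -8)
o(Y, R) = 1
128 + o(B(q, -5 + t), 14)*(-448) = 128 + 1*(-448) = 128 - 448 = -320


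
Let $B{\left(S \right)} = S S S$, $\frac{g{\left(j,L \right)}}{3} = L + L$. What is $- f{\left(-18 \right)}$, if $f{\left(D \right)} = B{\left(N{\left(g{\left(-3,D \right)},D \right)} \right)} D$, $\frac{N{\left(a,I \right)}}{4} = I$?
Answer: $-6718464$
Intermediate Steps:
$g{\left(j,L \right)} = 6 L$ ($g{\left(j,L \right)} = 3 \left(L + L\right) = 3 \cdot 2 L = 6 L$)
$N{\left(a,I \right)} = 4 I$
$B{\left(S \right)} = S^{3}$ ($B{\left(S \right)} = S^{2} S = S^{3}$)
$f{\left(D \right)} = 64 D^{4}$ ($f{\left(D \right)} = \left(4 D\right)^{3} D = 64 D^{3} D = 64 D^{4}$)
$- f{\left(-18 \right)} = - 64 \left(-18\right)^{4} = - 64 \cdot 104976 = \left(-1\right) 6718464 = -6718464$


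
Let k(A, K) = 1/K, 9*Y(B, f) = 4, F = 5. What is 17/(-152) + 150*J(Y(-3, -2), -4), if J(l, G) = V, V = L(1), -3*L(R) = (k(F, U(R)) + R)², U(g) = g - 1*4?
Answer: -30553/1368 ≈ -22.334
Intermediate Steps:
Y(B, f) = 4/9 (Y(B, f) = (⅑)*4 = 4/9)
U(g) = -4 + g (U(g) = g - 4 = -4 + g)
L(R) = -(R + 1/(-4 + R))²/3 (L(R) = -(1/(-4 + R) + R)²/3 = -(R + 1/(-4 + R))²/3)
V = -4/27 (V = -(1 + 1*(-4 + 1))²/(3*(-4 + 1)²) = -⅓*(1 + 1*(-3))²/(-3)² = -⅓*(1 - 3)²*⅑ = -⅓*(-2)²*⅑ = -⅓*4*⅑ = -4/27 ≈ -0.14815)
J(l, G) = -4/27
17/(-152) + 150*J(Y(-3, -2), -4) = 17/(-152) + 150*(-4/27) = 17*(-1/152) - 200/9 = -17/152 - 200/9 = -30553/1368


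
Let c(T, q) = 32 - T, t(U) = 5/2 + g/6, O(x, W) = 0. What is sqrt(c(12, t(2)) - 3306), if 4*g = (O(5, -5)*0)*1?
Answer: I*sqrt(3286) ≈ 57.324*I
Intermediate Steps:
g = 0 (g = ((0*0)*1)/4 = (0*1)/4 = (1/4)*0 = 0)
t(U) = 5/2 (t(U) = 5/2 + 0/6 = 5*(1/2) + 0*(1/6) = 5/2 + 0 = 5/2)
sqrt(c(12, t(2)) - 3306) = sqrt((32 - 1*12) - 3306) = sqrt((32 - 12) - 3306) = sqrt(20 - 3306) = sqrt(-3286) = I*sqrt(3286)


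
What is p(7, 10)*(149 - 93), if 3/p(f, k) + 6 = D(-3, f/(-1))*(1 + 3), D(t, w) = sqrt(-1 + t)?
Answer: -252/25 - 336*I/25 ≈ -10.08 - 13.44*I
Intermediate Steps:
p(f, k) = 3*(-6 - 8*I)/100 (p(f, k) = 3/(-6 + sqrt(-1 - 3)*(1 + 3)) = 3/(-6 + sqrt(-4)*4) = 3/(-6 + (2*I)*4) = 3/(-6 + 8*I) = 3*((-6 - 8*I)/100) = 3*(-6 - 8*I)/100)
p(7, 10)*(149 - 93) = (-9/50 - 6*I/25)*(149 - 93) = (-9/50 - 6*I/25)*56 = -252/25 - 336*I/25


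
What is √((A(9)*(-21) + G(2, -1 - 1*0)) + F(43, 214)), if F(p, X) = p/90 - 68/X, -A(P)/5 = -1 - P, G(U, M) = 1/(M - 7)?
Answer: I*√43275776570/6420 ≈ 32.403*I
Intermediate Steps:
G(U, M) = 1/(-7 + M)
A(P) = 5 + 5*P (A(P) = -5*(-1 - P) = 5 + 5*P)
F(p, X) = -68/X + p/90 (F(p, X) = p*(1/90) - 68/X = p/90 - 68/X = -68/X + p/90)
√((A(9)*(-21) + G(2, -1 - 1*0)) + F(43, 214)) = √(((5 + 5*9)*(-21) + 1/(-7 + (-1 - 1*0))) + (-68/214 + (1/90)*43)) = √(((5 + 45)*(-21) + 1/(-7 + (-1 + 0))) + (-68*1/214 + 43/90)) = √((50*(-21) + 1/(-7 - 1)) + (-34/107 + 43/90)) = √((-1050 + 1/(-8)) + 1541/9630) = √((-1050 - ⅛) + 1541/9630) = √(-8401/8 + 1541/9630) = √(-40444651/38520) = I*√43275776570/6420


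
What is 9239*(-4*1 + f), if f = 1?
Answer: -27717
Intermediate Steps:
9239*(-4*1 + f) = 9239*(-4*1 + 1) = 9239*(-4 + 1) = 9239*(-3) = -27717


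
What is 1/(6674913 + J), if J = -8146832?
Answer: -1/1471919 ≈ -6.7939e-7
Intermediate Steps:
1/(6674913 + J) = 1/(6674913 - 8146832) = 1/(-1471919) = -1/1471919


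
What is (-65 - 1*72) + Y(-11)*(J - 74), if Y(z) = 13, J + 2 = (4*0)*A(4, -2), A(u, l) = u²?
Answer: -1125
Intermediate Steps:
J = -2 (J = -2 + (4*0)*4² = -2 + 0*16 = -2 + 0 = -2)
(-65 - 1*72) + Y(-11)*(J - 74) = (-65 - 1*72) + 13*(-2 - 74) = (-65 - 72) + 13*(-76) = -137 - 988 = -1125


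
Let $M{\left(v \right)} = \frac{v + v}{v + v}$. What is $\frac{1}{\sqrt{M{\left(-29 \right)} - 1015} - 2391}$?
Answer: $- \frac{797}{1905965} - \frac{13 i \sqrt{6}}{5717895} \approx -0.00041816 - 5.5691 \cdot 10^{-6} i$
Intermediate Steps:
$M{\left(v \right)} = 1$ ($M{\left(v \right)} = \frac{2 v}{2 v} = 2 v \frac{1}{2 v} = 1$)
$\frac{1}{\sqrt{M{\left(-29 \right)} - 1015} - 2391} = \frac{1}{\sqrt{1 - 1015} - 2391} = \frac{1}{\sqrt{-1014} - 2391} = \frac{1}{13 i \sqrt{6} - 2391} = \frac{1}{-2391 + 13 i \sqrt{6}}$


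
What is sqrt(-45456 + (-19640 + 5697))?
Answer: I*sqrt(59399) ≈ 243.72*I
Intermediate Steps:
sqrt(-45456 + (-19640 + 5697)) = sqrt(-45456 - 13943) = sqrt(-59399) = I*sqrt(59399)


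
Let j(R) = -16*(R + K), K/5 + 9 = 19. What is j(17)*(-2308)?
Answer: 2474176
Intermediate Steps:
K = 50 (K = -45 + 5*19 = -45 + 95 = 50)
j(R) = -800 - 16*R (j(R) = -16*(R + 50) = -16*(50 + R) = -800 - 16*R)
j(17)*(-2308) = (-800 - 16*17)*(-2308) = (-800 - 272)*(-2308) = -1072*(-2308) = 2474176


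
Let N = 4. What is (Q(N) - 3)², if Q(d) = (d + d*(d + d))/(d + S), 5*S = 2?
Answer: 3249/121 ≈ 26.851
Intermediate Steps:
S = ⅖ (S = (⅕)*2 = ⅖ ≈ 0.40000)
Q(d) = (d + 2*d²)/(⅖ + d) (Q(d) = (d + d*(d + d))/(d + ⅖) = (d + d*(2*d))/(⅖ + d) = (d + 2*d²)/(⅖ + d))
(Q(N) - 3)² = (5*4*(1 + 2*4)/(2 + 5*4) - 3)² = (5*4*(1 + 8)/(2 + 20) - 3)² = (5*4*9/22 - 3)² = (5*4*(1/22)*9 - 3)² = (90/11 - 3)² = (57/11)² = 3249/121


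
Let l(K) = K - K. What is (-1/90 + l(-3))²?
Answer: 1/8100 ≈ 0.00012346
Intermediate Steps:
l(K) = 0
(-1/90 + l(-3))² = (-1/90 + 0)² = (-1/90)² = 1/8100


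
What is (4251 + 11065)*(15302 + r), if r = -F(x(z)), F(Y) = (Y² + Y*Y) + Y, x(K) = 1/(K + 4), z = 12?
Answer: 7499659363/32 ≈ 2.3436e+8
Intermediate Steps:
x(K) = 1/(4 + K)
F(Y) = Y + 2*Y² (F(Y) = (Y² + Y²) + Y = 2*Y² + Y = Y + 2*Y²)
r = -9/128 (r = -(1 + 2/(4 + 12))/(4 + 12) = -(1 + 2/16)/16 = -(1 + 2*(1/16))/16 = -(1 + ⅛)/16 = -9/(16*8) = -1*9/128 = -9/128 ≈ -0.070313)
(4251 + 11065)*(15302 + r) = (4251 + 11065)*(15302 - 9/128) = 15316*(1958647/128) = 7499659363/32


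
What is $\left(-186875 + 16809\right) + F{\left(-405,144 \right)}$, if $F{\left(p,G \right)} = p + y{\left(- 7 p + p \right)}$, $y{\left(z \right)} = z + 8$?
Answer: $-168033$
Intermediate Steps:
$y{\left(z \right)} = 8 + z$
$F{\left(p,G \right)} = 8 - 5 p$ ($F{\left(p,G \right)} = p + \left(8 + \left(- 7 p + p\right)\right) = p - \left(-8 + 6 p\right) = 8 - 5 p$)
$\left(-186875 + 16809\right) + F{\left(-405,144 \right)} = \left(-186875 + 16809\right) + \left(8 - -2025\right) = -170066 + \left(8 + 2025\right) = -170066 + 2033 = -168033$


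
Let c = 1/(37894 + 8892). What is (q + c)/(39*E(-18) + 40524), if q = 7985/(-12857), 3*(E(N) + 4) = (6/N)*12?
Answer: -373573353/24251186802232 ≈ -1.5404e-5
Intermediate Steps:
E(N) = -4 + 24/N (E(N) = -4 + ((6/N)*12)/3 = -4 + (72/N)/3 = -4 + 24/N)
q = -7985/12857 (q = 7985*(-1/12857) = -7985/12857 ≈ -0.62106)
c = 1/46786 ≈ 2.1374e-5
(q + c)/(39*E(-18) + 40524) = (-7985/12857 + 1/46786)/(39*(-4 + 24/(-18)) + 40524) = -373573353/(601527602*(39*(-4 + 24*(-1/18)) + 40524)) = -373573353/(601527602*(39*(-4 - 4/3) + 40524)) = -373573353/(601527602*(39*(-16/3) + 40524)) = -373573353/(601527602*(-208 + 40524)) = -373573353/601527602/40316 = -373573353/601527602*1/40316 = -373573353/24251186802232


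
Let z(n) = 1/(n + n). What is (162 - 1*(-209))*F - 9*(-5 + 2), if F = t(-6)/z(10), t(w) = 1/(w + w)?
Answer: -1774/3 ≈ -591.33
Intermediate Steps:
z(n) = 1/(2*n)
t(w) = 1/(2*w)
F = -5/3 (F = ((1/2)/(-6))/(((1/2)/10)) = ((1/2)*(-1/6))/(((1/2)*(1/10))) = -1/(12*1/20) = -1/12*20 = -5/3 ≈ -1.6667)
(162 - 1*(-209))*F - 9*(-5 + 2) = (162 - 1*(-209))*(-5/3) - 9*(-5 + 2) = (162 + 209)*(-5/3) - 9*(-3) = 371*(-5/3) + 27 = -1855/3 + 27 = -1774/3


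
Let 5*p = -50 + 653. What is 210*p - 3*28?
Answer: 25242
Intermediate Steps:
p = 603/5 (p = (-50 + 653)/5 = (⅕)*603 = 603/5 ≈ 120.60)
210*p - 3*28 = 210*(603/5) - 3*28 = 25326 - 84 = 25242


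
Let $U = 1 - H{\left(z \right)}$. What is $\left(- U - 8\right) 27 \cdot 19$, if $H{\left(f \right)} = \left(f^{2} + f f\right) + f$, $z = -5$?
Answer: $18468$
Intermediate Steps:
$H{\left(f \right)} = f + 2 f^{2}$ ($H{\left(f \right)} = \left(f^{2} + f^{2}\right) + f = 2 f^{2} + f = f + 2 f^{2}$)
$U = -44$ ($U = 1 - - 5 \left(1 + 2 \left(-5\right)\right) = 1 - - 5 \left(1 - 10\right) = 1 - \left(-5\right) \left(-9\right) = 1 - 45 = -44$)
$\left(- U - 8\right) 27 \cdot 19 = \left(\left(-1\right) \left(-44\right) - 8\right) 27 \cdot 19 = \left(44 - 8\right) 27 \cdot 19 = 36 \cdot 27 \cdot 19 = 972 \cdot 19 = 18468$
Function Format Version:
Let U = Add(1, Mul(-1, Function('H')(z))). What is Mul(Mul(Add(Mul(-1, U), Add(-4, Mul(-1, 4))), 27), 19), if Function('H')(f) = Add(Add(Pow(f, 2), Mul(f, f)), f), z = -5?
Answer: 18468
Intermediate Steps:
Function('H')(f) = Add(f, Mul(2, Pow(f, 2))) (Function('H')(f) = Add(Add(Pow(f, 2), Pow(f, 2)), f) = Add(Mul(2, Pow(f, 2)), f) = Add(f, Mul(2, Pow(f, 2))))
U = -44 (U = Add(1, Mul(-1, Mul(-5, Add(1, Mul(2, -5))))) = Add(1, Mul(-1, Mul(-5, Add(1, -10)))) = Add(1, Mul(-1, Mul(-5, -9))) = Add(1, Mul(-1, 45)) = Add(1, -45) = -44)
Mul(Mul(Add(Mul(-1, U), Add(-4, Mul(-1, 4))), 27), 19) = Mul(Mul(Add(Mul(-1, -44), Add(-4, Mul(-1, 4))), 27), 19) = Mul(Mul(Add(44, Add(-4, -4)), 27), 19) = Mul(Mul(Add(44, -8), 27), 19) = Mul(Mul(36, 27), 19) = Mul(972, 19) = 18468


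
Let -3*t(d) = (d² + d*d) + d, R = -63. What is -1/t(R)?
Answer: 1/2625 ≈ 0.00038095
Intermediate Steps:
t(d) = -2*d²/3 - d/3 (t(d) = -((d² + d*d) + d)/3 = -((d² + d²) + d)/3 = -(2*d² + d)/3 = -(d + 2*d²)/3 = -2*d²/3 - d/3)
-1/t(R) = -1/((-⅓*(-63)*(1 + 2*(-63)))) = -1/((-⅓*(-63)*(1 - 126))) = -1/((-⅓*(-63)*(-125))) = -1/(-2625) = -1*(-1/2625) = 1/2625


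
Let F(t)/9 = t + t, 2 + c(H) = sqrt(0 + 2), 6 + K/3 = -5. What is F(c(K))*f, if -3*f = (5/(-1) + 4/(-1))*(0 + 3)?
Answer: -324 + 162*sqrt(2) ≈ -94.897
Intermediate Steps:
K = -33 (K = -18 + 3*(-5) = -18 - 15 = -33)
c(H) = -2 + sqrt(2) (c(H) = -2 + sqrt(0 + 2) = -2 + sqrt(2))
F(t) = 18*t (F(t) = 9*(t + t) = 9*(2*t) = 18*t)
f = 9 (f = -(5/(-1) + 4/(-1))*(0 + 3)/3 = -(5*(-1) + 4*(-1))*3/3 = -(-5 - 4)*3/3 = -(-3)*3 = -1/3*(-27) = 9)
F(c(K))*f = (18*(-2 + sqrt(2)))*9 = (-36 + 18*sqrt(2))*9 = -324 + 162*sqrt(2)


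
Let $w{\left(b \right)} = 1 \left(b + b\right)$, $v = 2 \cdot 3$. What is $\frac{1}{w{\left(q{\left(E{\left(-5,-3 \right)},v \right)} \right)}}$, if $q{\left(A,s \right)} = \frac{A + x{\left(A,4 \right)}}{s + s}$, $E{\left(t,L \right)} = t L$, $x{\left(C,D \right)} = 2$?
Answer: $\frac{6}{17} \approx 0.35294$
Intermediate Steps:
$E{\left(t,L \right)} = L t$
$v = 6$
$q{\left(A,s \right)} = \frac{2 + A}{2 s}$ ($q{\left(A,s \right)} = \frac{A + 2}{s + s} = \frac{2 + A}{2 s}$)
$w{\left(b \right)} = 2 b$ ($w{\left(b \right)} = 1 \cdot 2 b = 2 b$)
$\frac{1}{w{\left(q{\left(E{\left(-5,-3 \right)},v \right)} \right)}} = \frac{1}{2 \frac{2 - -15}{2 \cdot 6}} = \frac{1}{2 \cdot \frac{1}{2} \cdot \frac{1}{6} \left(2 + 15\right)} = \frac{1}{2 \cdot \frac{1}{2} \cdot \frac{1}{6} \cdot 17} = \frac{1}{2 \cdot \frac{17}{12}} = \frac{1}{\frac{17}{6}} = \frac{6}{17}$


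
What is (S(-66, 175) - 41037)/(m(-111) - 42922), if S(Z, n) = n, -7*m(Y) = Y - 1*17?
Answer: 143017/150163 ≈ 0.95241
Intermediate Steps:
m(Y) = 17/7 - Y/7 (m(Y) = -(Y - 1*17)/7 = -(Y - 17)/7 = -(-17 + Y)/7 = 17/7 - Y/7)
(S(-66, 175) - 41037)/(m(-111) - 42922) = (175 - 41037)/((17/7 - ⅐*(-111)) - 42922) = -40862/((17/7 + 111/7) - 42922) = -40862/(128/7 - 42922) = -40862/(-300326/7) = -40862*(-7/300326) = 143017/150163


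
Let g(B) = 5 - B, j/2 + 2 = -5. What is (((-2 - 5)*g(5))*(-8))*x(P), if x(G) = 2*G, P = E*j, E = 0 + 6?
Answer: 0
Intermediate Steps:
j = -14 (j = -4 + 2*(-5) = -4 - 10 = -14)
E = 6
P = -84 (P = 6*(-14) = -84)
(((-2 - 5)*g(5))*(-8))*x(P) = (((-2 - 5)*(5 - 1*5))*(-8))*(2*(-84)) = (-7*(5 - 5)*(-8))*(-168) = (-7*0*(-8))*(-168) = (0*(-8))*(-168) = 0*(-168) = 0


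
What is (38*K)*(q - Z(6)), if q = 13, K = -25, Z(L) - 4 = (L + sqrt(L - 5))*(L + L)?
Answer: 71250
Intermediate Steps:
Z(L) = 4 + 2*L*(L + sqrt(-5 + L)) (Z(L) = 4 + (L + sqrt(L - 5))*(L + L) = 4 + (L + sqrt(-5 + L))*(2*L) = 4 + 2*L*(L + sqrt(-5 + L)))
(38*K)*(q - Z(6)) = (38*(-25))*(13 - (4 + 2*6**2 + 2*6*sqrt(-5 + 6))) = -950*(13 - (4 + 2*36 + 2*6*sqrt(1))) = -950*(13 - (4 + 72 + 2*6*1)) = -950*(13 - (4 + 72 + 12)) = -950*(13 - 1*88) = -950*(13 - 88) = -950*(-75) = 71250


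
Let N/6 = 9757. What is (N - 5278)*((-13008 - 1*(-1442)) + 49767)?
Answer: 2034738064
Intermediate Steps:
N = 58542 (N = 6*9757 = 58542)
(N - 5278)*((-13008 - 1*(-1442)) + 49767) = (58542 - 5278)*((-13008 - 1*(-1442)) + 49767) = 53264*((-13008 + 1442) + 49767) = 53264*(-11566 + 49767) = 53264*38201 = 2034738064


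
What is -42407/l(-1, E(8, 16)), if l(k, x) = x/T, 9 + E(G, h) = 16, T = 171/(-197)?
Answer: 7251597/1379 ≈ 5258.6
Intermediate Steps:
T = -171/197 (T = 171*(-1/197) = -171/197 ≈ -0.86802)
E(G, h) = 7 (E(G, h) = -9 + 16 = 7)
l(k, x) = -197*x/171 (l(k, x) = x/(-171/197) = x*(-197/171) = -197*x/171)
-42407/l(-1, E(8, 16)) = -42407/((-197/171*7)) = -42407/(-1379/171) = -42407*(-171/1379) = 7251597/1379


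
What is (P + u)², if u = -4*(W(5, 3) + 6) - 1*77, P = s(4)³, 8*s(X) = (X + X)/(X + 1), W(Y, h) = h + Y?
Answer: 276357376/15625 ≈ 17687.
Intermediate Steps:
W(Y, h) = Y + h
s(X) = X/(4*(1 + X)) (s(X) = ((X + X)/(X + 1))/8 = ((2*X)/(1 + X))/8 = (2*X/(1 + X))/8 = X/(4*(1 + X)))
P = 1/125 (P = ((¼)*4/(1 + 4))³ = ((¼)*4/5)³ = ((¼)*4*(⅕))³ = (⅕)³ = 1/125 ≈ 0.0080000)
u = -133 (u = -4*((5 + 3) + 6) - 1*77 = -4*(8 + 6) - 77 = -4*14 - 77 = -56 - 77 = -133)
(P + u)² = (1/125 - 133)² = (-16624/125)² = 276357376/15625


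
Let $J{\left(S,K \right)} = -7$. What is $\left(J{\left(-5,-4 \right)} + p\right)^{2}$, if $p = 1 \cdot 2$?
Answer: $25$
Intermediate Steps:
$p = 2$
$\left(J{\left(-5,-4 \right)} + p\right)^{2} = \left(-7 + 2\right)^{2} = \left(-5\right)^{2} = 25$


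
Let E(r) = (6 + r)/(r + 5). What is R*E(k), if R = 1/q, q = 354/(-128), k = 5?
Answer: -352/885 ≈ -0.39774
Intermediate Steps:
E(r) = (6 + r)/(5 + r)
q = -177/64 (q = 354*(-1/128) = -177/64 ≈ -2.7656)
R = -64/177 (R = 1/(-177/64) = -64/177 ≈ -0.36158)
R*E(k) = -64*(6 + 5)/(177*(5 + 5)) = -64*11/(177*10) = -32*11/885 = -64/177*11/10 = -352/885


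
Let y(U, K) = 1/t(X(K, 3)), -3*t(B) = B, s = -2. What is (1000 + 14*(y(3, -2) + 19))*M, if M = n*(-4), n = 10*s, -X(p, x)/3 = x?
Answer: 304960/3 ≈ 1.0165e+5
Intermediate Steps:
X(p, x) = -3*x
t(B) = -B/3
n = -20 (n = 10*(-2) = -20)
y(U, K) = ⅓ (y(U, K) = 1/(-(-1)*3) = 1/(-⅓*(-9)) = 1/3 = ⅓)
M = 80 (M = -20*(-4) = 80)
(1000 + 14*(y(3, -2) + 19))*M = (1000 + 14*(⅓ + 19))*80 = (1000 + 14*(58/3))*80 = (1000 + 812/3)*80 = (3812/3)*80 = 304960/3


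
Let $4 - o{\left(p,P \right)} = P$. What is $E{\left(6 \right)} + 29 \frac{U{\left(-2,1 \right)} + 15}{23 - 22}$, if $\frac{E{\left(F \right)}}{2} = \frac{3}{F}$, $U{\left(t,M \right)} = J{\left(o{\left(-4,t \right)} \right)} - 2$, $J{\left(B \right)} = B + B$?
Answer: $726$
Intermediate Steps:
$o{\left(p,P \right)} = 4 - P$
$J{\left(B \right)} = 2 B$
$U{\left(t,M \right)} = 6 - 2 t$ ($U{\left(t,M \right)} = 2 \left(4 - t\right) - 2 = \left(8 - 2 t\right) - 2 = 6 - 2 t$)
$E{\left(F \right)} = \frac{6}{F}$ ($E{\left(F \right)} = 2 \frac{3}{F} = \frac{6}{F}$)
$E{\left(6 \right)} + 29 \frac{U{\left(-2,1 \right)} + 15}{23 - 22} = \frac{6}{6} + 29 \frac{\left(6 - -4\right) + 15}{23 - 22} = 6 \cdot \frac{1}{6} + 29 \frac{\left(6 + 4\right) + 15}{1} = 1 + 29 \left(10 + 15\right) 1 = 1 + 29 \cdot 25 \cdot 1 = 1 + 29 \cdot 25 = 1 + 725 = 726$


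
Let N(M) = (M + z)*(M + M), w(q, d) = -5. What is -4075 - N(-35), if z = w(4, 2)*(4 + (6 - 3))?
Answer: -8975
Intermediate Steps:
z = -35 (z = -5*(4 + (6 - 3)) = -5*(4 + 3) = -5*7 = -35)
N(M) = 2*M*(-35 + M) (N(M) = (M - 35)*(M + M) = (-35 + M)*(2*M) = 2*M*(-35 + M))
-4075 - N(-35) = -4075 - 2*(-35)*(-35 - 35) = -4075 - 2*(-35)*(-70) = -4075 - 1*4900 = -4075 - 4900 = -8975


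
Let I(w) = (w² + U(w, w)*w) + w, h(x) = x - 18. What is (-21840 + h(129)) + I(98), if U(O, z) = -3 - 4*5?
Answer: -14281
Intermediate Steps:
U(O, z) = -23 (U(O, z) = -3 - 20 = -23)
h(x) = -18 + x
I(w) = w² - 22*w (I(w) = (w² - 23*w) + w = w² - 22*w)
(-21840 + h(129)) + I(98) = (-21840 + (-18 + 129)) + 98*(-22 + 98) = (-21840 + 111) + 98*76 = -21729 + 7448 = -14281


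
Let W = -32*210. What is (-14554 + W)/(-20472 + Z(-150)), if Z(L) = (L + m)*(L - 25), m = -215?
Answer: -21274/43403 ≈ -0.49015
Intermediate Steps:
W = -6720
Z(L) = (-215 + L)*(-25 + L) (Z(L) = (L - 215)*(L - 25) = (-215 + L)*(-25 + L))
(-14554 + W)/(-20472 + Z(-150)) = (-14554 - 6720)/(-20472 + (5375 + (-150)**2 - 240*(-150))) = -21274/(-20472 + (5375 + 22500 + 36000)) = -21274/(-20472 + 63875) = -21274/43403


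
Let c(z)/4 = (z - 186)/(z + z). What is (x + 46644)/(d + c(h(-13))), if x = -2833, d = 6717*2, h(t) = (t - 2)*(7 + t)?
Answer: 657165/201478 ≈ 3.2617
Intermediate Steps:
h(t) = (-2 + t)*(7 + t)
c(z) = 2*(-186 + z)/z (c(z) = 4*((z - 186)/(z + z)) = 4*((-186 + z)/((2*z))) = 4*((-186 + z)*(1/(2*z))) = 4*((-186 + z)/(2*z)) = 2*(-186 + z)/z)
d = 13434
(x + 46644)/(d + c(h(-13))) = (-2833 + 46644)/(13434 + (2 - 372/(-14 + (-13)² + 5*(-13)))) = 43811/(13434 + (2 - 372/(-14 + 169 - 65))) = 43811/(13434 + (2 - 372/90)) = 43811/(13434 + (2 - 372*1/90)) = 43811/(13434 + (2 - 62/15)) = 43811/(13434 - 32/15) = 43811/(201478/15) = 43811*(15/201478) = 657165/201478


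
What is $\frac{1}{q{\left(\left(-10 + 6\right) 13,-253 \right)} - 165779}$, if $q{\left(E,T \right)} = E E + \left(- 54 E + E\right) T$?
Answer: $- \frac{1}{860343} \approx -1.1623 \cdot 10^{-6}$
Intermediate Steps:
$q{\left(E,T \right)} = E^{2} - 53 E T$ ($q{\left(E,T \right)} = E^{2} + - 53 E T = E^{2} - 53 E T$)
$\frac{1}{q{\left(\left(-10 + 6\right) 13,-253 \right)} - 165779} = \frac{1}{\left(-10 + 6\right) 13 \left(\left(-10 + 6\right) 13 - -13409\right) - 165779} = \frac{1}{\left(-4\right) 13 \left(\left(-4\right) 13 + 13409\right) - 165779} = \frac{1}{- 52 \left(-52 + 13409\right) - 165779} = \frac{1}{\left(-52\right) 13357 - 165779} = \frac{1}{-694564 - 165779} = \frac{1}{-860343} = - \frac{1}{860343}$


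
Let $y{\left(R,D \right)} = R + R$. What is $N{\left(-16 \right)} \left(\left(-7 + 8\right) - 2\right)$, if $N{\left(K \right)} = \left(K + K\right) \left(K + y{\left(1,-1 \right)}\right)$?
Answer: $-448$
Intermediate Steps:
$y{\left(R,D \right)} = 2 R$
$N{\left(K \right)} = 2 K \left(2 + K\right)$ ($N{\left(K \right)} = \left(K + K\right) \left(K + 2 \cdot 1\right) = 2 K \left(K + 2\right) = 2 K \left(2 + K\right)$)
$N{\left(-16 \right)} \left(\left(-7 + 8\right) - 2\right) = 2 \left(-16\right) \left(2 - 16\right) \left(\left(-7 + 8\right) - 2\right) = 2 \left(-16\right) \left(-14\right) \left(1 - 2\right) = 448 \left(-1\right) = -448$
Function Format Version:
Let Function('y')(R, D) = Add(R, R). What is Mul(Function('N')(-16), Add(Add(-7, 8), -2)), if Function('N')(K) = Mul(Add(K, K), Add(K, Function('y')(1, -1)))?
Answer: -448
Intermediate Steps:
Function('y')(R, D) = Mul(2, R)
Function('N')(K) = Mul(2, K, Add(2, K)) (Function('N')(K) = Mul(Add(K, K), Add(K, Mul(2, 1))) = Mul(Mul(2, K), Add(K, 2)) = Mul(Mul(2, K), Add(2, K)) = Mul(2, K, Add(2, K)))
Mul(Function('N')(-16), Add(Add(-7, 8), -2)) = Mul(Mul(2, -16, Add(2, -16)), Add(Add(-7, 8), -2)) = Mul(Mul(2, -16, -14), Add(1, -2)) = Mul(448, -1) = -448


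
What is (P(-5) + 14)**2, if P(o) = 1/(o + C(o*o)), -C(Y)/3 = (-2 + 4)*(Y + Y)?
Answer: 18224361/93025 ≈ 195.91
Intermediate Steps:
C(Y) = -12*Y (C(Y) = -3*(-2 + 4)*(Y + Y) = -6*2*Y = -12*Y)
P(o) = 1/(o - 12*o**2) (P(o) = 1/(o - 12*o*o) = 1/(o - 12*o**2))
(P(-5) + 14)**2 = (-1/(-5*(-1 + 12*(-5))) + 14)**2 = (-1*(-1/5)/(-1 - 60) + 14)**2 = (-1*(-1/5)/(-61) + 14)**2 = (-1*(-1/5)*(-1/61) + 14)**2 = (-1/305 + 14)**2 = (4269/305)**2 = 18224361/93025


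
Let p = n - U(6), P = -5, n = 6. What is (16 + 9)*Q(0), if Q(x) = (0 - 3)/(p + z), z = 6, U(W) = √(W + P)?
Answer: -75/11 ≈ -6.8182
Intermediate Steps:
U(W) = √(-5 + W) (U(W) = √(W - 5) = √(-5 + W))
p = 5 (p = 6 - √(-5 + 6) = 6 - √1 = 6 - 1*1 = 6 - 1 = 5)
Q(x) = -3/11 (Q(x) = (0 - 3)/(5 + 6) = -3/11)
(16 + 9)*Q(0) = (16 + 9)*(-3/11) = 25*(-3/11) = -75/11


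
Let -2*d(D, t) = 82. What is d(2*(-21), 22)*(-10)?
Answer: 410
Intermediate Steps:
d(D, t) = -41 (d(D, t) = -½*82 = -41)
d(2*(-21), 22)*(-10) = -41*(-10) = 410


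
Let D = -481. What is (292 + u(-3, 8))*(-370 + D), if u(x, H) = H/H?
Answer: -249343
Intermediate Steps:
u(x, H) = 1
(292 + u(-3, 8))*(-370 + D) = (292 + 1)*(-370 - 481) = 293*(-851) = -249343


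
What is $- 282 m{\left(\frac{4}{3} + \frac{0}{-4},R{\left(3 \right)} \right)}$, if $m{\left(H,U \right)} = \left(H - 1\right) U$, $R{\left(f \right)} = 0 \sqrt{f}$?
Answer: $0$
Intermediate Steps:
$R{\left(f \right)} = 0$
$m{\left(H,U \right)} = U \left(-1 + H\right)$ ($m{\left(H,U \right)} = \left(-1 + H\right) U = U \left(-1 + H\right)$)
$- 282 m{\left(\frac{4}{3} + \frac{0}{-4},R{\left(3 \right)} \right)} = - 282 \cdot 0 \left(-1 + \left(\frac{4}{3} + \frac{0}{-4}\right)\right) = - 282 \cdot 0 \left(-1 + \left(4 \cdot \frac{1}{3} + 0 \left(- \frac{1}{4}\right)\right)\right) = - 282 \cdot 0 \left(-1 + \left(\frac{4}{3} + 0\right)\right) = - 282 \cdot 0 \left(-1 + \frac{4}{3}\right) = - 282 \cdot 0 \cdot \frac{1}{3} = \left(-282\right) 0 = 0$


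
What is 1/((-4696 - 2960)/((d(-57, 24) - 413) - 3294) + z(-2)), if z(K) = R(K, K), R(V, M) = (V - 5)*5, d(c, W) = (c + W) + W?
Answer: -929/30601 ≈ -0.030358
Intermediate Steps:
d(c, W) = c + 2*W (d(c, W) = (W + c) + W = c + 2*W)
R(V, M) = -25 + 5*V (R(V, M) = (-5 + V)*5 = -25 + 5*V)
z(K) = -25 + 5*K
1/((-4696 - 2960)/((d(-57, 24) - 413) - 3294) + z(-2)) = 1/((-4696 - 2960)/(((-57 + 2*24) - 413) - 3294) + (-25 + 5*(-2))) = 1/(-7656/(((-57 + 48) - 413) - 3294) + (-25 - 10)) = 1/(-7656/((-9 - 413) - 3294) - 35) = 1/(-7656/(-422 - 3294) - 35) = 1/(-7656/(-3716) - 35) = 1/(-7656*(-1/3716) - 35) = 1/(1914/929 - 35) = 1/(-30601/929) = -929/30601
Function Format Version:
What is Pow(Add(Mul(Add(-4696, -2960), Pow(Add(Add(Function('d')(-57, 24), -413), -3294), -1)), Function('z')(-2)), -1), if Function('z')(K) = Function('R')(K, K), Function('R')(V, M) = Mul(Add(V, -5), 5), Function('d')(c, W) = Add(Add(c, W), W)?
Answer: Rational(-929, 30601) ≈ -0.030358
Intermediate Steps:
Function('d')(c, W) = Add(c, Mul(2, W)) (Function('d')(c, W) = Add(Add(W, c), W) = Add(c, Mul(2, W)))
Function('R')(V, M) = Add(-25, Mul(5, V)) (Function('R')(V, M) = Mul(Add(-5, V), 5) = Add(-25, Mul(5, V)))
Function('z')(K) = Add(-25, Mul(5, K))
Pow(Add(Mul(Add(-4696, -2960), Pow(Add(Add(Function('d')(-57, 24), -413), -3294), -1)), Function('z')(-2)), -1) = Pow(Add(Mul(Add(-4696, -2960), Pow(Add(Add(Add(-57, Mul(2, 24)), -413), -3294), -1)), Add(-25, Mul(5, -2))), -1) = Pow(Add(Mul(-7656, Pow(Add(Add(Add(-57, 48), -413), -3294), -1)), Add(-25, -10)), -1) = Pow(Add(Mul(-7656, Pow(Add(Add(-9, -413), -3294), -1)), -35), -1) = Pow(Add(Mul(-7656, Pow(Add(-422, -3294), -1)), -35), -1) = Pow(Add(Mul(-7656, Pow(-3716, -1)), -35), -1) = Pow(Add(Mul(-7656, Rational(-1, 3716)), -35), -1) = Pow(Add(Rational(1914, 929), -35), -1) = Pow(Rational(-30601, 929), -1) = Rational(-929, 30601)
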